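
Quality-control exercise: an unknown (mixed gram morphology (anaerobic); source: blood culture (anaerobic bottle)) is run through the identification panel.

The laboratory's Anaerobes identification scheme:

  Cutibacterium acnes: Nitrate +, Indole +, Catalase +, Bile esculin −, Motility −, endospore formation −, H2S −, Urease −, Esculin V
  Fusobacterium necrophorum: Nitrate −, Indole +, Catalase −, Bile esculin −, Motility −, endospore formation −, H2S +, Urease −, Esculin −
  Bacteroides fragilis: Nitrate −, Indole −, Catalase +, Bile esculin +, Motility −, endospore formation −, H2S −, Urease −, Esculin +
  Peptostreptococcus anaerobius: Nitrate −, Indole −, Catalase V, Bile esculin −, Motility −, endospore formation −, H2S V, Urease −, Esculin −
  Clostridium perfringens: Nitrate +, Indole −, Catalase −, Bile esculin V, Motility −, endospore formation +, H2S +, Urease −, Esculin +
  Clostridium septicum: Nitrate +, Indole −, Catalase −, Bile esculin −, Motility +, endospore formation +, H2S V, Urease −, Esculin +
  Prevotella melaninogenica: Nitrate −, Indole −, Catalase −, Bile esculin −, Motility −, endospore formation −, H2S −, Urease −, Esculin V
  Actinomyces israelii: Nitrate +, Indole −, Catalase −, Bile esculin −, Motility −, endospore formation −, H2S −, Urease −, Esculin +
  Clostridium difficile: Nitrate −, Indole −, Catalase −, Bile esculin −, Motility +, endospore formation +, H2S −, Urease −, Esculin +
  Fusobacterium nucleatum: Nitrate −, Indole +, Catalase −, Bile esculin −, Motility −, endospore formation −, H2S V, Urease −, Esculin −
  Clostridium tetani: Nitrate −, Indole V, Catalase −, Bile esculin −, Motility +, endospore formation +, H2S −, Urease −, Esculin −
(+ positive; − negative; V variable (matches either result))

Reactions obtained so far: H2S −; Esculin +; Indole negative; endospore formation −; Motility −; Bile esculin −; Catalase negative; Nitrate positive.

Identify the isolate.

Actinomyces israelii

Motility −: excludes Clostridium septicum, Clostridium difficile, Clostridium tetani — 8 left.
Nitrate +: excludes 5 organisms — 3 left.
H2S −: excludes Clostridium perfringens — 2 left.
Indole −: excludes Cutibacterium acnes — 1 left.
Catalase −: the one remaining candidate is consistent.
Bile esculin −: the one remaining candidate is consistent.
endospore formation −: the one remaining candidate is consistent.
Esculin +: the one remaining candidate is consistent.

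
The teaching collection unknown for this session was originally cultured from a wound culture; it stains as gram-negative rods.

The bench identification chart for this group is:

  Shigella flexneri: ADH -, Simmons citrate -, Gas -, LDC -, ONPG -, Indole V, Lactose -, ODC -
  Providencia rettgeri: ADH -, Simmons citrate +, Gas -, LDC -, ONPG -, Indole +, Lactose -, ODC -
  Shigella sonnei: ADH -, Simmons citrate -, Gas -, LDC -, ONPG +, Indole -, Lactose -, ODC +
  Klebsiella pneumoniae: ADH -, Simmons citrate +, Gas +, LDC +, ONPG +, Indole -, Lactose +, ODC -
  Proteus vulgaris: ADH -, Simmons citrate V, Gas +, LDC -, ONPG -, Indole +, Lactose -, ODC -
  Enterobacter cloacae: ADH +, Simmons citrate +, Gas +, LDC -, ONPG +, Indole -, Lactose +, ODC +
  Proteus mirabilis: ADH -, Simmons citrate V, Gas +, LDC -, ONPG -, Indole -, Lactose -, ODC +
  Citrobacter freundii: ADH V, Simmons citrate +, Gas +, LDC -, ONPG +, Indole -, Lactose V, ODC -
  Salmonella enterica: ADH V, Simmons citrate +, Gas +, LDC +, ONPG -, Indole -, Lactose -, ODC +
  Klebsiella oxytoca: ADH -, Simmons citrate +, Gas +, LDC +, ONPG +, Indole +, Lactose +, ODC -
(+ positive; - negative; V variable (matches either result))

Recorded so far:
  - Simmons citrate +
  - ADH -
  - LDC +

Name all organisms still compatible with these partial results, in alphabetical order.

Klebsiella oxytoca, Klebsiella pneumoniae, Salmonella enterica

LDC +: excludes 7 organisms — 3 left.
ADH -: all 3 remaining candidates are consistent.
Simmons citrate +: all 3 remaining candidates are consistent.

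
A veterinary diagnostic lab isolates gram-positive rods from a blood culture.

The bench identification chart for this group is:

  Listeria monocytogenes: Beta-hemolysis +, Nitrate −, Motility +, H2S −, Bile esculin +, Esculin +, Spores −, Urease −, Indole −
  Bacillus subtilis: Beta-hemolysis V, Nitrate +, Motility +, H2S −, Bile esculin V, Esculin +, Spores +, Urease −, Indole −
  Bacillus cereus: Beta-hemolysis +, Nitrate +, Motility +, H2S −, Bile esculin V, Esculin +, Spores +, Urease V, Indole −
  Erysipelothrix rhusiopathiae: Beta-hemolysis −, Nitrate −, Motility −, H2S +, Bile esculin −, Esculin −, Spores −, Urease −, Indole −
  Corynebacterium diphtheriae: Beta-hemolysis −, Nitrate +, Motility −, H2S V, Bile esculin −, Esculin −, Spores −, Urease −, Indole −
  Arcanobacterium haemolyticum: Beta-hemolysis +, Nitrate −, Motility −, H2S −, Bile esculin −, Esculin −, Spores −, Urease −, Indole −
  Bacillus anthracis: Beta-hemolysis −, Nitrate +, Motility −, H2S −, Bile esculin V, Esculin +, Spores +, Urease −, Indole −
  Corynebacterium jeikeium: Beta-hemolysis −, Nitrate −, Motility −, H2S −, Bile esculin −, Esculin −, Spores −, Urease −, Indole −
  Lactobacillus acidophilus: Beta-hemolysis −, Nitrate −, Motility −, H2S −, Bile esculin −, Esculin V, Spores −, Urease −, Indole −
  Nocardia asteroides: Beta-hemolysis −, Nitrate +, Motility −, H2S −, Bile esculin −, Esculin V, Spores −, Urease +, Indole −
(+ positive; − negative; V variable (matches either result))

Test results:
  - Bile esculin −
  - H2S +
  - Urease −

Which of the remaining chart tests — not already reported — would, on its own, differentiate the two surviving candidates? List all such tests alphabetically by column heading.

H2S +: excludes 8 organisms — 2 left.
Bile esculin −: all 2 remaining candidates are consistent.
Urease −: all 2 remaining candidates are consistent.
Two candidates remain: Corynebacterium diphtheriae and Erysipelothrix rhusiopathiae.
  Beta-hemolysis: − vs − — same for both, does not separate.
  Nitrate: Corynebacterium diphtheriae +, Erysipelothrix rhusiopathiae − — discriminates.
  Motility: − vs − — same for both, does not separate.
  Esculin: − vs − — same for both, does not separate.
  Spores: − vs − — same for both, does not separate.
  Indole: − vs − — same for both, does not separate.

Nitrate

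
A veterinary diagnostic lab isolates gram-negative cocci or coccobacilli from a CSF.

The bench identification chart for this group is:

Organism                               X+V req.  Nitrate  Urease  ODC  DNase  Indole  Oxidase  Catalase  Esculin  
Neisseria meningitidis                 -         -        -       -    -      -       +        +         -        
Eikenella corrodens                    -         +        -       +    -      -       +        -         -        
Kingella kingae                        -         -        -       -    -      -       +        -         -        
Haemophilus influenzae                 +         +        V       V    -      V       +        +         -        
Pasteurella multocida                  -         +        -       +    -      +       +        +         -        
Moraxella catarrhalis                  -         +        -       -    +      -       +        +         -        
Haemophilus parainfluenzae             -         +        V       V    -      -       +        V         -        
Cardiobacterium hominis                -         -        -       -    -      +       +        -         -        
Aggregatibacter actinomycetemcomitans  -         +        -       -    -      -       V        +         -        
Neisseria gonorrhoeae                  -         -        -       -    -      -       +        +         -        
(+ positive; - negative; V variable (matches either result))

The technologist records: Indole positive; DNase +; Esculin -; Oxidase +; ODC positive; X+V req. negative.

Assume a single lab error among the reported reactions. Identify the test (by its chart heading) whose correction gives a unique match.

As reported, no row in the chart matches all 6 reactions.
Reversing X+V req. → still no organism matches.
Reversing ODC → still no organism matches.
Reversing Indole → still no organism matches.
Reversing Oxidase → still no organism matches.
Reversing Esculin → still no organism matches.
Reversing DNase (to -) → unique match: Pasteurella multocida.

DNase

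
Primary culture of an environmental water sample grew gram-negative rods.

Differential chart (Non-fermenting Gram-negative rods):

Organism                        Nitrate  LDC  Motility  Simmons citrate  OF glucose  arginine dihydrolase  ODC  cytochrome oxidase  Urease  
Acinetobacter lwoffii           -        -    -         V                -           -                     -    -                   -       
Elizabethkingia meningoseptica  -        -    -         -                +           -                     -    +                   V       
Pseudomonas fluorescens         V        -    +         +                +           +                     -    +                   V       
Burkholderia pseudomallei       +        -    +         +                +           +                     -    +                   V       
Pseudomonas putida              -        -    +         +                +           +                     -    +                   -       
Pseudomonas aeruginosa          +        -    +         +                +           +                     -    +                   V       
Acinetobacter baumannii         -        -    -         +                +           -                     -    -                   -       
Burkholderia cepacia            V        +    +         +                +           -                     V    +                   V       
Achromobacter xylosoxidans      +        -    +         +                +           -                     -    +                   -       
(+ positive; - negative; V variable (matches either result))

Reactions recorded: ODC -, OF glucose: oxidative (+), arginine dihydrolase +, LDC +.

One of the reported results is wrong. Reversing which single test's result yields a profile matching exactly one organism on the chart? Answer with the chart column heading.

arginine dihydrolase

As reported, no row in the chart matches all 4 reactions.
Reversing arginine dihydrolase (to -) → unique match: Burkholderia cepacia.
Reversing OF glucose → still no organism matches.
Reversing LDC → 4 organisms match (not unique).
Reversing ODC → still no organism matches.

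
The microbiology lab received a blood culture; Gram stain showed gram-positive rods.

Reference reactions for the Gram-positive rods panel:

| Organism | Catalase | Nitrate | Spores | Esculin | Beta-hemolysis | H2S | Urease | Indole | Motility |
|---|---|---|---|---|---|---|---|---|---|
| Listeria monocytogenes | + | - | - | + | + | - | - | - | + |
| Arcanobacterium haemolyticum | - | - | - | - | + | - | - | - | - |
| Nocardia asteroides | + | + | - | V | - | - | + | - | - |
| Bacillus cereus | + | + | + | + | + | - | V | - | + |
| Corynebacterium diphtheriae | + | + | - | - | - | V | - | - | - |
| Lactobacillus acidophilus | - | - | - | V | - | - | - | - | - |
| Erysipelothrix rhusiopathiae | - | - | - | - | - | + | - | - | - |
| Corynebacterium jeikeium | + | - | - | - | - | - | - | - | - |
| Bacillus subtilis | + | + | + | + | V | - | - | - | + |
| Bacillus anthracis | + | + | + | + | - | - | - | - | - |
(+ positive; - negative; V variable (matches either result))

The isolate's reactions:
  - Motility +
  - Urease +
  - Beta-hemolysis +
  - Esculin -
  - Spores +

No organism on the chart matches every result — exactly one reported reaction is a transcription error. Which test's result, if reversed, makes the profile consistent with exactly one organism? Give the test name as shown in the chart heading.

As reported, no row in the chart matches all 5 reactions.
Reversing Motility → still no organism matches.
Reversing Beta-hemolysis → still no organism matches.
Reversing Spores → still no organism matches.
Reversing Esculin (to +) → unique match: Bacillus cereus.
Reversing Urease → still no organism matches.

Esculin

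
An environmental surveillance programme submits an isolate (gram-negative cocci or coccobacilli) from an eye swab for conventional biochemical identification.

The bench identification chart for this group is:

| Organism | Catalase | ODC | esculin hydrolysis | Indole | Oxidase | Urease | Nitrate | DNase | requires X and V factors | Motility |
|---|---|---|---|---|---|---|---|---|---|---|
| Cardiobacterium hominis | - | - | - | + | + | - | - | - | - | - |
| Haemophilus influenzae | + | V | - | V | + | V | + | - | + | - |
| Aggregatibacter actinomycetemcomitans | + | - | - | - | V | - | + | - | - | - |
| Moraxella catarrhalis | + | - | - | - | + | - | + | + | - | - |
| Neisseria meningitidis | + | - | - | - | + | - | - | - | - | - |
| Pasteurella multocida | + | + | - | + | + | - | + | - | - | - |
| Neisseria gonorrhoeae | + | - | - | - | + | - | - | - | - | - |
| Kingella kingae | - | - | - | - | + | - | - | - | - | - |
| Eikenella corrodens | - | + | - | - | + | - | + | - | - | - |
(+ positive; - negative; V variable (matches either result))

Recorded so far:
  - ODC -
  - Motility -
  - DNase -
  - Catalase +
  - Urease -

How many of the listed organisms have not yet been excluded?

4

Urease -: all 9 remaining candidates are consistent.
Motility -: all 9 remaining candidates are consistent.
ODC -: excludes Pasteurella multocida, Eikenella corrodens — 7 left.
Catalase +: excludes Cardiobacterium hominis, Kingella kingae — 5 left.
DNase -: excludes Moraxella catarrhalis — 4 left.
Still consistent: Aggregatibacter actinomycetemcomitans, Haemophilus influenzae, Neisseria gonorrhoeae, Neisseria meningitidis.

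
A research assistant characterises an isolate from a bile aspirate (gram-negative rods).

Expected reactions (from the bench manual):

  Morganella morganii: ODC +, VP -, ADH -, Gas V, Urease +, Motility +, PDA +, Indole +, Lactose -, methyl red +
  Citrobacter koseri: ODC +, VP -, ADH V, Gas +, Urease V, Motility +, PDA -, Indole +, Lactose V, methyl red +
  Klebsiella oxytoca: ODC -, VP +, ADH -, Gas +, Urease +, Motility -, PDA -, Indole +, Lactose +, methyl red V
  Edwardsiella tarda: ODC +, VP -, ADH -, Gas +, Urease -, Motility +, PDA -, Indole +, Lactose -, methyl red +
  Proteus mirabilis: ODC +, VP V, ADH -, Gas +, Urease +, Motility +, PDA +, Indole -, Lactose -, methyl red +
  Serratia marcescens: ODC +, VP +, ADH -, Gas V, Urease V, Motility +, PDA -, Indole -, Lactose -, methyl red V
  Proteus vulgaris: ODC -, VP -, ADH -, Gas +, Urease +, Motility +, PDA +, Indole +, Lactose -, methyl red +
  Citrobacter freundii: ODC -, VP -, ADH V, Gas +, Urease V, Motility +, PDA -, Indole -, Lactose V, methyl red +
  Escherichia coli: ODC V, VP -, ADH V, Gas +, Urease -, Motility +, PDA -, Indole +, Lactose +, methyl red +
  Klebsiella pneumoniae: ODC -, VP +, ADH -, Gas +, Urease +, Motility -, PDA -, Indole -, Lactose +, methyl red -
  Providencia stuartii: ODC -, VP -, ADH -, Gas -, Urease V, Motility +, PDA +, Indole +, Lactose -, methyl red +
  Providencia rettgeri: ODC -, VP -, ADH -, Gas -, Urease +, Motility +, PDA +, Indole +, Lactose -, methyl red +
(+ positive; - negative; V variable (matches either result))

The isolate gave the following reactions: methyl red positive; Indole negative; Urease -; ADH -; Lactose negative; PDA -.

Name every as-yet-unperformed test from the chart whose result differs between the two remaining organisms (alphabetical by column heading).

methyl red +: excludes Klebsiella pneumoniae — 11 left.
Urease -: excludes 5 organisms — 6 left.
ADH -: all 6 remaining candidates are consistent.
Lactose -: excludes Escherichia coli — 5 left.
PDA -: excludes Providencia stuartii — 4 left.
Indole -: excludes Citrobacter koseri, Edwardsiella tarda — 2 left.
Two candidates remain: Citrobacter freundii and Serratia marcescens.
  ODC: Citrobacter freundii -, Serratia marcescens + — discriminates.
  VP: Citrobacter freundii -, Serratia marcescens + — discriminates.
  Gas: + vs V — variable for at least one, does not separate.
  Motility: + vs + — same for both, does not separate.

ODC, VP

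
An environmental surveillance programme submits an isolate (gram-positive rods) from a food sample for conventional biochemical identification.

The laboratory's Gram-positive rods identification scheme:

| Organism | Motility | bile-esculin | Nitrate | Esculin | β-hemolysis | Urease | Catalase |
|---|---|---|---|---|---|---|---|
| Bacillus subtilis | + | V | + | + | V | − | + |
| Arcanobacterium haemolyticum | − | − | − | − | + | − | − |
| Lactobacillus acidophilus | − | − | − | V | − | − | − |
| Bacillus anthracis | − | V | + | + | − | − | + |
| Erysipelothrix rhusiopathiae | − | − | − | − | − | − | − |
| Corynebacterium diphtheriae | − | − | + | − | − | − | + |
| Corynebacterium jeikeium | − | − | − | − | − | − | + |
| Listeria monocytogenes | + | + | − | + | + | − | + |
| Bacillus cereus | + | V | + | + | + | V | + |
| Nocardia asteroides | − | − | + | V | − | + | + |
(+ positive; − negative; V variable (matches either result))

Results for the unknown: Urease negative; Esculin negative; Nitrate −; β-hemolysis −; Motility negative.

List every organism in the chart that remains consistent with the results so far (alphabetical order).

Corynebacterium jeikeium, Erysipelothrix rhusiopathiae, Lactobacillus acidophilus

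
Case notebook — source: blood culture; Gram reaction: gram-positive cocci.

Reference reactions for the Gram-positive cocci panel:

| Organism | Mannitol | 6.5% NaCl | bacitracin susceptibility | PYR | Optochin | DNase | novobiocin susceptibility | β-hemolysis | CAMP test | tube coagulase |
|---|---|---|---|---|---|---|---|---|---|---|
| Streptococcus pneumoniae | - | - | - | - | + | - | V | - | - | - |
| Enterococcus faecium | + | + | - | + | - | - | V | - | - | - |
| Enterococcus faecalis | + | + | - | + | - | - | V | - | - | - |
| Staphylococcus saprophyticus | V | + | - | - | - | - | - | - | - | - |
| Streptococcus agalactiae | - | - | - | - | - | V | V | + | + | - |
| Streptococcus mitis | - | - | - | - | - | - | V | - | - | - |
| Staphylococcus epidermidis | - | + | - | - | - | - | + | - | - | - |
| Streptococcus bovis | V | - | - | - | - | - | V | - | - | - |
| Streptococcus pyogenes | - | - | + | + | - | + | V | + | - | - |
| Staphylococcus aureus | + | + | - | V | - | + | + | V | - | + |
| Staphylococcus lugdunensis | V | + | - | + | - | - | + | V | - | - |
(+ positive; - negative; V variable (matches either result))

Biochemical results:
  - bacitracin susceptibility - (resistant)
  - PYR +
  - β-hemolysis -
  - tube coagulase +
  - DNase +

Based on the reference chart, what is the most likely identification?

DNase +: excludes 8 organisms — 3 left.
bacitracin susceptibility -: excludes Streptococcus pyogenes — 2 left.
β-hemolysis -: excludes Streptococcus agalactiae — 1 left.
tube coagulase +: the one remaining candidate is consistent.
PYR +: the one remaining candidate is consistent.

Staphylococcus aureus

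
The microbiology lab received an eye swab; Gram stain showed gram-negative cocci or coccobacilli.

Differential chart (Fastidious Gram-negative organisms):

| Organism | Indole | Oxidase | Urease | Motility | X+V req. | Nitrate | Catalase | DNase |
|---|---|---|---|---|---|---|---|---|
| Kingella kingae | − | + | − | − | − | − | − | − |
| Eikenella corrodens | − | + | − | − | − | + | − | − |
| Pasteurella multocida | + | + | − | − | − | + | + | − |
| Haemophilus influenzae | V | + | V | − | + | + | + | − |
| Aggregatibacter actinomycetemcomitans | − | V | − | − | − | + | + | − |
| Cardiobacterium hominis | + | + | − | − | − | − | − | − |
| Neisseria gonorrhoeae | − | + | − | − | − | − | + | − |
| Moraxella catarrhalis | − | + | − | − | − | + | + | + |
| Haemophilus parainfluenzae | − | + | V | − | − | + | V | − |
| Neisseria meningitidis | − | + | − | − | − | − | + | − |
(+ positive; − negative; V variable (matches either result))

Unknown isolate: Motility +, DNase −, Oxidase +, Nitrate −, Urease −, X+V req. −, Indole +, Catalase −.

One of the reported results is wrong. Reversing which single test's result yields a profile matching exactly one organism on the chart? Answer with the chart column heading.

As reported, no row in the chart matches all 8 reactions.
Reversing DNase → still no organism matches.
Reversing Indole → still no organism matches.
Reversing Motility (to −) → unique match: Cardiobacterium hominis.
Reversing X+V req. → still no organism matches.
Reversing Catalase → still no organism matches.
Reversing Urease → still no organism matches.
Reversing Oxidase → still no organism matches.
Reversing Nitrate → still no organism matches.

Motility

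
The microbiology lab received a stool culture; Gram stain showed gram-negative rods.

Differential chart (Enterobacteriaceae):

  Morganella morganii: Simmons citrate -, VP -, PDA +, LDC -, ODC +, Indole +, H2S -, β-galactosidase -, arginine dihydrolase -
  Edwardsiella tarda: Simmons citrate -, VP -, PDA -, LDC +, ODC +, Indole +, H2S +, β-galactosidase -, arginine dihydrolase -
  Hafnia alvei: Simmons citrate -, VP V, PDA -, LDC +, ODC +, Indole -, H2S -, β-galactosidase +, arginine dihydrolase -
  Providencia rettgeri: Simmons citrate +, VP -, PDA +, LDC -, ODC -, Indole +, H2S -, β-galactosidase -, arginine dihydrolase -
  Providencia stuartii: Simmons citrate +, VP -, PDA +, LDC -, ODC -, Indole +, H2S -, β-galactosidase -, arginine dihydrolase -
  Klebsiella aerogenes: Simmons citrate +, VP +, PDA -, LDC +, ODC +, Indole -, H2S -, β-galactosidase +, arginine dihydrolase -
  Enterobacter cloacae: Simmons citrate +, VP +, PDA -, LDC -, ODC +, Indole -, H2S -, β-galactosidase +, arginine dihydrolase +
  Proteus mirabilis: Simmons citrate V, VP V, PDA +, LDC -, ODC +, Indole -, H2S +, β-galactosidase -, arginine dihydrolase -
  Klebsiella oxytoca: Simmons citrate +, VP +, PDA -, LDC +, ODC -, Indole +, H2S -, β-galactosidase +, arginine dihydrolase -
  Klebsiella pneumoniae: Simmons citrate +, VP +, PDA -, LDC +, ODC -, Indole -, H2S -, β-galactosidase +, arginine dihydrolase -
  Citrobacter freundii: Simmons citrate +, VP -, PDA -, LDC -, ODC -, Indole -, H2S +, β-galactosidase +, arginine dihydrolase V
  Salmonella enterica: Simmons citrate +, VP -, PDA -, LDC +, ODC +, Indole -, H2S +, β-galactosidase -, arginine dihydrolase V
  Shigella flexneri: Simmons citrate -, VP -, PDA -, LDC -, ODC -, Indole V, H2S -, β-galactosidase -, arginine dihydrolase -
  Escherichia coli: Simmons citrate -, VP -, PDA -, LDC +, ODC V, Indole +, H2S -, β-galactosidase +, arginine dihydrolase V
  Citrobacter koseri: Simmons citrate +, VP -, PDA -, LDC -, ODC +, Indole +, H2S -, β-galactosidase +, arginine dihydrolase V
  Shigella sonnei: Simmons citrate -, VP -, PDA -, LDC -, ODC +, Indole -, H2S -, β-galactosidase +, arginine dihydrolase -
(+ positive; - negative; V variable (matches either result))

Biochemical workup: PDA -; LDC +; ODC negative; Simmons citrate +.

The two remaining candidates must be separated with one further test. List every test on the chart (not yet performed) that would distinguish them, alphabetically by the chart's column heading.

Indole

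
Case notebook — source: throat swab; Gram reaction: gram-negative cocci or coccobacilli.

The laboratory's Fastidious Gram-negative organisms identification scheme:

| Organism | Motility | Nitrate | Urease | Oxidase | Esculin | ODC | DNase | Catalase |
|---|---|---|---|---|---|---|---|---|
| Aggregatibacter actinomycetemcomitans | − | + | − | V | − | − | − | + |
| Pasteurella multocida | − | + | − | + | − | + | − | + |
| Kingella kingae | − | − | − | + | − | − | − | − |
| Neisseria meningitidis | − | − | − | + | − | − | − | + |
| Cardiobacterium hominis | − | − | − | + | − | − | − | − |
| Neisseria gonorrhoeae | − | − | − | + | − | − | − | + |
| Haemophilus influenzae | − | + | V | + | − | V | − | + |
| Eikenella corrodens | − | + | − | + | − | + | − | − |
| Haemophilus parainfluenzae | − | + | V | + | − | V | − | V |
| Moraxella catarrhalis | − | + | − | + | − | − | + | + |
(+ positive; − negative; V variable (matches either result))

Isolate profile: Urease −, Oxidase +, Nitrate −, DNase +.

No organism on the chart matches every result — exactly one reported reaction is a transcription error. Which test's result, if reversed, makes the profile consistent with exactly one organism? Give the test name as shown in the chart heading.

As reported, no row in the chart matches all 4 reactions.
Reversing Oxidase → still no organism matches.
Reversing DNase → 4 organisms match (not unique).
Reversing Nitrate (to +) → unique match: Moraxella catarrhalis.
Reversing Urease → still no organism matches.

Nitrate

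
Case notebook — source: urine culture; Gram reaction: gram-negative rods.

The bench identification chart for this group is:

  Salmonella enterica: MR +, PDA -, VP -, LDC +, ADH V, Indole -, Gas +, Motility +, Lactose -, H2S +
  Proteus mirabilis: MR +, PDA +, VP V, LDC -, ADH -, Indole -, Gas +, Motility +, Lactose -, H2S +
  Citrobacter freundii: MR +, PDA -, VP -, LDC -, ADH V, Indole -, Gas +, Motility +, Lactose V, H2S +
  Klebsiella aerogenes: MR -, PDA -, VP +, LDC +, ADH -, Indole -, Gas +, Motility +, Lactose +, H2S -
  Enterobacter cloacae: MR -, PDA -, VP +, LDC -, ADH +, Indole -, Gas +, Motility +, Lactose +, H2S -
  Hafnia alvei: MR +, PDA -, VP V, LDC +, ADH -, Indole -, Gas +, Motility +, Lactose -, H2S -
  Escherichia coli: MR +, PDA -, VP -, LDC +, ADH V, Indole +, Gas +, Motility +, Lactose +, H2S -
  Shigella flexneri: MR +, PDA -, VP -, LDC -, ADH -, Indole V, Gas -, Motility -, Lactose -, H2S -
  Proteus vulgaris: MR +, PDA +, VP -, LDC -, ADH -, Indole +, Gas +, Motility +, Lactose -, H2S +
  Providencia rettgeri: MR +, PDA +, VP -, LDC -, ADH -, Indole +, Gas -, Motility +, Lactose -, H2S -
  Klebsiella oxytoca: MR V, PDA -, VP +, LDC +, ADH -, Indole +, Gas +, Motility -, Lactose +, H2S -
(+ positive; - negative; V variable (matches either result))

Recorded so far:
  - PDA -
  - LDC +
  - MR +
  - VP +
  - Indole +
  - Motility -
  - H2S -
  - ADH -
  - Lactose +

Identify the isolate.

LDC +: excludes 6 organisms — 5 left.
Motility -: excludes Salmonella enterica, Klebsiella aerogenes, Hafnia alvei, Escherichia coli — 1 left.
VP +: the one remaining candidate is consistent.
H2S -: the one remaining candidate is consistent.
ADH -: the one remaining candidate is consistent.
Lactose +: the one remaining candidate is consistent.
MR +: the one remaining candidate is consistent.
PDA -: the one remaining candidate is consistent.
Indole +: the one remaining candidate is consistent.

Klebsiella oxytoca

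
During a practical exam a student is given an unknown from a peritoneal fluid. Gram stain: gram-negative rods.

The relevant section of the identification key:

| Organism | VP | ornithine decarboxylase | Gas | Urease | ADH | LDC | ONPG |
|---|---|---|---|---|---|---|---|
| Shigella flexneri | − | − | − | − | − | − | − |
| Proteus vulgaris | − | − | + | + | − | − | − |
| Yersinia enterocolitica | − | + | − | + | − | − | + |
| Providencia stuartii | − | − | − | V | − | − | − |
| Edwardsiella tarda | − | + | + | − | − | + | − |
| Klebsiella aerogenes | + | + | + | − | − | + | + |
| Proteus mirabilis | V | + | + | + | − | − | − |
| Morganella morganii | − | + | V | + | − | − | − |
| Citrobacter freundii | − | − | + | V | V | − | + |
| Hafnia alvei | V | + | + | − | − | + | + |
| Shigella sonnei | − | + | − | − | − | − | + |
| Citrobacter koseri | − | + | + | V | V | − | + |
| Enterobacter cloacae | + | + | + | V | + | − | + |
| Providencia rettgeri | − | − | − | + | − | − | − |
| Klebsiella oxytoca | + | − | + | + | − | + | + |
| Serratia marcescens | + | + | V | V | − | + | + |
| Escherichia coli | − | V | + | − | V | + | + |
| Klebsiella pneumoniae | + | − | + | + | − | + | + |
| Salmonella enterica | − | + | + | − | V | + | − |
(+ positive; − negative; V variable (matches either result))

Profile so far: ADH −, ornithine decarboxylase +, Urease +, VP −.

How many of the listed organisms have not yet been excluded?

4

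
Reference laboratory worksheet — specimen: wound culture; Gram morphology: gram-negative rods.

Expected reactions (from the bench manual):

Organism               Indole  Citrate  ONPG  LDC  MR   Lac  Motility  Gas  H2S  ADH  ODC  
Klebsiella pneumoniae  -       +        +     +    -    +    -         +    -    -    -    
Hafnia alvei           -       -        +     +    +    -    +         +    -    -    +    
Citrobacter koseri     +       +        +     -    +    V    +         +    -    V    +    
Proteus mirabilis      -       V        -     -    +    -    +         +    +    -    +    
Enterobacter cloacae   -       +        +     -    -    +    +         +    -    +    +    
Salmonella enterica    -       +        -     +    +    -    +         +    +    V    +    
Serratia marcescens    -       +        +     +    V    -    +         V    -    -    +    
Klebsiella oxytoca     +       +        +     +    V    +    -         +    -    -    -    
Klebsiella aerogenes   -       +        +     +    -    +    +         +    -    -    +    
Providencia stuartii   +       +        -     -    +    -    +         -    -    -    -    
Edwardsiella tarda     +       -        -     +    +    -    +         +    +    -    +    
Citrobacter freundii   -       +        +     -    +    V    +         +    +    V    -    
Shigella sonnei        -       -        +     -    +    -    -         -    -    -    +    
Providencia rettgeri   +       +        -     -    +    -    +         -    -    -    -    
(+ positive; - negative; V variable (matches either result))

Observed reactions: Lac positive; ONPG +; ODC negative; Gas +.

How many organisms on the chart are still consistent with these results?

3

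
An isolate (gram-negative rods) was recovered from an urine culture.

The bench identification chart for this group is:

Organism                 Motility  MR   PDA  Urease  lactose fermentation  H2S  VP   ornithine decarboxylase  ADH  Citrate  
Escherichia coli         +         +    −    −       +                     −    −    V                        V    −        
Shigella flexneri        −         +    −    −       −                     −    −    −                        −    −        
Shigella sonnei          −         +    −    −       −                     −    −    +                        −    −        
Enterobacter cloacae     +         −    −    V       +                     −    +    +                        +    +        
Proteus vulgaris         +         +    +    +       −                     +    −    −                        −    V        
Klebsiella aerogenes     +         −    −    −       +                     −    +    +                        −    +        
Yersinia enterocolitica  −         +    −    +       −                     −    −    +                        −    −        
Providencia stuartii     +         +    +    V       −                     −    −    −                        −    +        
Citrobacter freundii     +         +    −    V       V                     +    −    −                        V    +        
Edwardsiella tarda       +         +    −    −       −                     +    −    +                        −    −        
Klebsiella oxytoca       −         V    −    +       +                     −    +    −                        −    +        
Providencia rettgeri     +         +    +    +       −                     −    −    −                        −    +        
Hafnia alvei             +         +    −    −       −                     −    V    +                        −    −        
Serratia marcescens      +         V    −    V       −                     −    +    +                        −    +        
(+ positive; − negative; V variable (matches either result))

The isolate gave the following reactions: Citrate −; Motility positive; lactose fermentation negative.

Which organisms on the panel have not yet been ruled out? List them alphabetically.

Edwardsiella tarda, Hafnia alvei, Proteus vulgaris

Citrate −: excludes 7 organisms — 7 left.
Motility +: excludes Shigella flexneri, Shigella sonnei, Yersinia enterocolitica — 4 left.
lactose fermentation −: excludes Escherichia coli — 3 left.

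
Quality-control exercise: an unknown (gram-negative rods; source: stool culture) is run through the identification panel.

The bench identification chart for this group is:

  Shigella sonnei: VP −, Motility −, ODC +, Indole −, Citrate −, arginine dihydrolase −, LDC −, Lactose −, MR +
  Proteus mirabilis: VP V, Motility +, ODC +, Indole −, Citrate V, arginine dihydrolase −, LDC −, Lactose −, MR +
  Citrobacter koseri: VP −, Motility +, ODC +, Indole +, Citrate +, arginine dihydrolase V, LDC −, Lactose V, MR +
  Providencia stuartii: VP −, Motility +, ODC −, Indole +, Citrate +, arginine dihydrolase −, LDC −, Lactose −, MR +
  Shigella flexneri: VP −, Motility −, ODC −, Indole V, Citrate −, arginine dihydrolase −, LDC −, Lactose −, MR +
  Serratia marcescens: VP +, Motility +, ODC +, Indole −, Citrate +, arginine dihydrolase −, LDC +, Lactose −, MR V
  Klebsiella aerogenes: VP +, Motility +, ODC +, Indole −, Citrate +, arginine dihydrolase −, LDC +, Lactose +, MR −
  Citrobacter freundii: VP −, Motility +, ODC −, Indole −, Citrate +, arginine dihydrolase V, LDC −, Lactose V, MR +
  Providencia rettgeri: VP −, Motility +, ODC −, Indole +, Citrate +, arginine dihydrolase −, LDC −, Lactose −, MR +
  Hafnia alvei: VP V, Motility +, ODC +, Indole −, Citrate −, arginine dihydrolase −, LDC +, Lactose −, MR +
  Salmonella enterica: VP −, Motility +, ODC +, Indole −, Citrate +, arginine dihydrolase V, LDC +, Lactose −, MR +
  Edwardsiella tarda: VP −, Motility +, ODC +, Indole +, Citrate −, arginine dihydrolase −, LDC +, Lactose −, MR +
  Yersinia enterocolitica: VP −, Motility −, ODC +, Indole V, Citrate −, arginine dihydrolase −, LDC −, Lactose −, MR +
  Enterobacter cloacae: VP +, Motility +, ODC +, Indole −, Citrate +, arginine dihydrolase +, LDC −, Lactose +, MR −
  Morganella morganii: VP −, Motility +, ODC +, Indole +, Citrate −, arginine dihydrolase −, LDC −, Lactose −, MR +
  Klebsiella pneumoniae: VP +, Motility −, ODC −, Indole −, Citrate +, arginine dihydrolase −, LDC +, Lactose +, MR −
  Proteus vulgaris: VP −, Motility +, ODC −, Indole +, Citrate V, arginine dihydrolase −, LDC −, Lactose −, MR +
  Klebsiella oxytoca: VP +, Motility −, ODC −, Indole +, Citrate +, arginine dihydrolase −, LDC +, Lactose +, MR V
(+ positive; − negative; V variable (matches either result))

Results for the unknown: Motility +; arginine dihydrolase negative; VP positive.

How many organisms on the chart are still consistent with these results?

Motility +: excludes 5 organisms — 13 left.
VP +: excludes 8 organisms — 5 left.
arginine dihydrolase −: excludes Enterobacter cloacae — 4 left.
Still consistent: Hafnia alvei, Klebsiella aerogenes, Proteus mirabilis, Serratia marcescens.

4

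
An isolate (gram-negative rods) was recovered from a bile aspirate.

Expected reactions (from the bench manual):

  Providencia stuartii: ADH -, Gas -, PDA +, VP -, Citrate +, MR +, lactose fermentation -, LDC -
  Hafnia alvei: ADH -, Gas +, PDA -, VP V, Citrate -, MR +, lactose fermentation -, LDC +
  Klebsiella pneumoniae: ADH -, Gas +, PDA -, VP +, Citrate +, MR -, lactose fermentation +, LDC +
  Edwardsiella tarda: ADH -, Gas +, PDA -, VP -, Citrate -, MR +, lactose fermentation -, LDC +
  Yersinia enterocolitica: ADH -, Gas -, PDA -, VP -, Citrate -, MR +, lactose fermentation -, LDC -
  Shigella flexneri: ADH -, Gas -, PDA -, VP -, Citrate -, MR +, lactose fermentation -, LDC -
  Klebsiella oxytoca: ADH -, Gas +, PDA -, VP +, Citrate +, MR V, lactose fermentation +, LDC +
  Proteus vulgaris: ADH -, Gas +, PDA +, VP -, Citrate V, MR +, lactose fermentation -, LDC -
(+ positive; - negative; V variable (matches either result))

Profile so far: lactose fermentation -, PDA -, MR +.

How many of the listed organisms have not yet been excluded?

4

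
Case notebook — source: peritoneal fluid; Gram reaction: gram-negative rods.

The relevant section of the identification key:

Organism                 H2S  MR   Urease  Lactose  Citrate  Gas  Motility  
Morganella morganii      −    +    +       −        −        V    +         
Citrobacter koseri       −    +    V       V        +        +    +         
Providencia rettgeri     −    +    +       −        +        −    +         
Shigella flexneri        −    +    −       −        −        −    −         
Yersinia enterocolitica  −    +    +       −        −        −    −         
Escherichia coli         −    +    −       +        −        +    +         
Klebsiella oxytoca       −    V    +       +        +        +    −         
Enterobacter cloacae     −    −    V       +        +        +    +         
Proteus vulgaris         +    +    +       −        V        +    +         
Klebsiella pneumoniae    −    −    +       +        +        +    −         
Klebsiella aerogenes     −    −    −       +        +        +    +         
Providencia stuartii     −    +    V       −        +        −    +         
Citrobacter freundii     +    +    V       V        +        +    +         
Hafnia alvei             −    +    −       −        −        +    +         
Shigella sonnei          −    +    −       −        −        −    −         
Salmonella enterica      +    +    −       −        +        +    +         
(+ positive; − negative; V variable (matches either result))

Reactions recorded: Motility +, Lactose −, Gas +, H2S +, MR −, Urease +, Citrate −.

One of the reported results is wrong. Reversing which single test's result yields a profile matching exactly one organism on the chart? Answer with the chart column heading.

MR

As reported, no row in the chart matches all 7 reactions.
Reversing Citrate → still no organism matches.
Reversing Lactose → still no organism matches.
Reversing Gas → still no organism matches.
Reversing Urease → still no organism matches.
Reversing Motility → still no organism matches.
Reversing H2S → still no organism matches.
Reversing MR (to +) → unique match: Proteus vulgaris.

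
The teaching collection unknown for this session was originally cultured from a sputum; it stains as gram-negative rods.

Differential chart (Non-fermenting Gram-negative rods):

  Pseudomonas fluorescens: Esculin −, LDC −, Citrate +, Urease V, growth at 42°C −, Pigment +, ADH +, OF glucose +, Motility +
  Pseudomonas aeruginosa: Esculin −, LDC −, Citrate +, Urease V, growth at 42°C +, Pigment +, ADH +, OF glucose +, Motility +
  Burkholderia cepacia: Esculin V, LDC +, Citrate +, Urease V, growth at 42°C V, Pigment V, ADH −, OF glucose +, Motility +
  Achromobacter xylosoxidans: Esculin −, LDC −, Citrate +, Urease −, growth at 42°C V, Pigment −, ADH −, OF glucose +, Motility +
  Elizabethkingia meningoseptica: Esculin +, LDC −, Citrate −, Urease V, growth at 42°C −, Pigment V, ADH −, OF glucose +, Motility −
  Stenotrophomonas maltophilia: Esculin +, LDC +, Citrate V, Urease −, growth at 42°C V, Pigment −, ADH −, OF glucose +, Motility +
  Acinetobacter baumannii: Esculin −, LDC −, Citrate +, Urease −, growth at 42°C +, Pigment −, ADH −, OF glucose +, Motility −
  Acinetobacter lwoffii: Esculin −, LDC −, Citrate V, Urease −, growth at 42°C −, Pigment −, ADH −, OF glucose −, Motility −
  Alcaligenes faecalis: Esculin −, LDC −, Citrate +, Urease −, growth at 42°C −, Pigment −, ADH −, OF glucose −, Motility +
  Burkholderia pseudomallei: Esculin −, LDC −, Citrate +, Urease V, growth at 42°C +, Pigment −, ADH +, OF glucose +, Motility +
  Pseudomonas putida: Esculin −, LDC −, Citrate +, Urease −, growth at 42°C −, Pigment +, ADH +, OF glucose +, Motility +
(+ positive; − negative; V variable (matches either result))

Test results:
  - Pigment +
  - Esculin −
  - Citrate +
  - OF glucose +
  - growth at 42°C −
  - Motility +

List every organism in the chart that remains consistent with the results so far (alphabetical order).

Burkholderia cepacia, Pseudomonas fluorescens, Pseudomonas putida

Citrate +: excludes Elizabethkingia meningoseptica — 10 left.
Motility +: excludes Acinetobacter baumannii, Acinetobacter lwoffii — 8 left.
OF glucose +: excludes Alcaligenes faecalis — 7 left.
Esculin −: excludes Stenotrophomonas maltophilia — 6 left.
growth at 42°C −: excludes Pseudomonas aeruginosa, Burkholderia pseudomallei — 4 left.
Pigment +: excludes Achromobacter xylosoxidans — 3 left.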